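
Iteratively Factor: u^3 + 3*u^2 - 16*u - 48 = (u + 3)*(u^2 - 16) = (u + 3)*(u + 4)*(u - 4)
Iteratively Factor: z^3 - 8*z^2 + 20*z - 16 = (z - 2)*(z^2 - 6*z + 8) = (z - 4)*(z - 2)*(z - 2)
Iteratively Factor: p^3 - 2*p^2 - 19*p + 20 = (p - 5)*(p^2 + 3*p - 4) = (p - 5)*(p + 4)*(p - 1)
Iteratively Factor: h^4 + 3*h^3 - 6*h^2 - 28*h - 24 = (h + 2)*(h^3 + h^2 - 8*h - 12) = (h + 2)^2*(h^2 - h - 6) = (h + 2)^3*(h - 3)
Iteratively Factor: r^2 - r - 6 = (r - 3)*(r + 2)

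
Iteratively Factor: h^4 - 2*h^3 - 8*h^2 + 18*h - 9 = (h - 1)*(h^3 - h^2 - 9*h + 9) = (h - 3)*(h - 1)*(h^2 + 2*h - 3) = (h - 3)*(h - 1)*(h + 3)*(h - 1)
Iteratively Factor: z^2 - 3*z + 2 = (z - 1)*(z - 2)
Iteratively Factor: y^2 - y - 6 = (y + 2)*(y - 3)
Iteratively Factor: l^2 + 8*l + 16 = (l + 4)*(l + 4)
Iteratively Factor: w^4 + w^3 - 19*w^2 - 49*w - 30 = (w + 2)*(w^3 - w^2 - 17*w - 15) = (w + 1)*(w + 2)*(w^2 - 2*w - 15) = (w - 5)*(w + 1)*(w + 2)*(w + 3)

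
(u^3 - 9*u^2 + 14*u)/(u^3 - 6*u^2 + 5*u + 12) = u*(u^2 - 9*u + 14)/(u^3 - 6*u^2 + 5*u + 12)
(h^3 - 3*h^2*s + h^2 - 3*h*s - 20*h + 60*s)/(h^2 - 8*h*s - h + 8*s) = (h^3 - 3*h^2*s + h^2 - 3*h*s - 20*h + 60*s)/(h^2 - 8*h*s - h + 8*s)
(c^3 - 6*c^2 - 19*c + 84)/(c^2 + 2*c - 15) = (c^2 - 3*c - 28)/(c + 5)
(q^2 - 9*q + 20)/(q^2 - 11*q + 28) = (q - 5)/(q - 7)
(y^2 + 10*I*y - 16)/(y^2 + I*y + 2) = (y + 8*I)/(y - I)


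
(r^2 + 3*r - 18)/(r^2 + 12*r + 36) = (r - 3)/(r + 6)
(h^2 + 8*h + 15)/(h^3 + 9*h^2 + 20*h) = (h + 3)/(h*(h + 4))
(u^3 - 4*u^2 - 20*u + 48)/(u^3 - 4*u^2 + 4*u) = (u^2 - 2*u - 24)/(u*(u - 2))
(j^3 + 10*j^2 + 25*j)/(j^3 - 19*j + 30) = j*(j + 5)/(j^2 - 5*j + 6)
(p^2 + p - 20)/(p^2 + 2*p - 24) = (p + 5)/(p + 6)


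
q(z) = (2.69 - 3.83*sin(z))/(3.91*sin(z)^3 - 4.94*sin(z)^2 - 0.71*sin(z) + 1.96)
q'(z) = (2.69 - 3.83*sin(z))*(-11.73*sin(z)^2*cos(z) + 9.88*sin(z)*cos(z) + 0.71*cos(z))/(3.91*sin(z)^3 - 4.94*sin(z)^2 - 0.71*sin(z) + 1.96)^2 - 3.83*cos(z)/(3.91*sin(z)^3 - 4.94*sin(z)^2 - 0.71*sin(z) + 1.96)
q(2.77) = 1.05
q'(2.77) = 0.71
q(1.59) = -5.18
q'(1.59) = -0.18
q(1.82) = -5.34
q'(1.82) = -0.10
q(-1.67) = -1.07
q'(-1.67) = 0.30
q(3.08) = 1.29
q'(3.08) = 1.15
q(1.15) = -4.75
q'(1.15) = -8.71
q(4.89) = -1.10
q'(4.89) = -0.56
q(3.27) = 1.62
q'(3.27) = 2.55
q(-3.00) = 1.66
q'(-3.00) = 2.71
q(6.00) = 2.23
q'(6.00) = -5.94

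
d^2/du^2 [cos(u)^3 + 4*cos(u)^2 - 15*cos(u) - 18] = 57*cos(u)/4 - 8*cos(2*u) - 9*cos(3*u)/4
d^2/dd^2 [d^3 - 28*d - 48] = 6*d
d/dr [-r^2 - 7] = -2*r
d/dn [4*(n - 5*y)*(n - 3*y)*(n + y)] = 12*n^2 - 56*n*y + 28*y^2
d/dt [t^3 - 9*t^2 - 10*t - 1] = 3*t^2 - 18*t - 10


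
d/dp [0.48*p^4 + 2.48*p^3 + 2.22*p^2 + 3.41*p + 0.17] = 1.92*p^3 + 7.44*p^2 + 4.44*p + 3.41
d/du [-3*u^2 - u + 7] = -6*u - 1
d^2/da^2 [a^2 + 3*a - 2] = 2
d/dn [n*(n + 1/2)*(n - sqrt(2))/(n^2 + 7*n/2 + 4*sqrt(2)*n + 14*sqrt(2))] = (4*n^4 + 28*n^3 + 32*sqrt(2)*n^3 - 25*n^2 + 164*sqrt(2)*n^2 - 224*n + 56*sqrt(2)*n - 56)/(4*n^4 + 28*n^3 + 32*sqrt(2)*n^3 + 177*n^2 + 224*sqrt(2)*n^2 + 392*sqrt(2)*n + 896*n + 1568)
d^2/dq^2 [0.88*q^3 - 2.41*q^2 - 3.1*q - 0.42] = 5.28*q - 4.82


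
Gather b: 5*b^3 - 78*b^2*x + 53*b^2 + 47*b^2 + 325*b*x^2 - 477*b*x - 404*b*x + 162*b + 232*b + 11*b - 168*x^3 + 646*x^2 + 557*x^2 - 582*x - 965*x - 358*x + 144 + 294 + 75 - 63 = 5*b^3 + b^2*(100 - 78*x) + b*(325*x^2 - 881*x + 405) - 168*x^3 + 1203*x^2 - 1905*x + 450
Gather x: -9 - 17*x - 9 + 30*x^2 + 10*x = 30*x^2 - 7*x - 18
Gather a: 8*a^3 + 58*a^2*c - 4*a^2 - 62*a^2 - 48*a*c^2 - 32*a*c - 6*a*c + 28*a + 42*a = 8*a^3 + a^2*(58*c - 66) + a*(-48*c^2 - 38*c + 70)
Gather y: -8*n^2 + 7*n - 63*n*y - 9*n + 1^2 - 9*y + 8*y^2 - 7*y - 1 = -8*n^2 - 2*n + 8*y^2 + y*(-63*n - 16)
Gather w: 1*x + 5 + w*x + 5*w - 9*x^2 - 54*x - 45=w*(x + 5) - 9*x^2 - 53*x - 40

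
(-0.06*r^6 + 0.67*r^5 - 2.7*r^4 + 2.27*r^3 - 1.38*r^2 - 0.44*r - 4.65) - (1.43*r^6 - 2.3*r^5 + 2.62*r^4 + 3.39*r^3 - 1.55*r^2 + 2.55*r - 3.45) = -1.49*r^6 + 2.97*r^5 - 5.32*r^4 - 1.12*r^3 + 0.17*r^2 - 2.99*r - 1.2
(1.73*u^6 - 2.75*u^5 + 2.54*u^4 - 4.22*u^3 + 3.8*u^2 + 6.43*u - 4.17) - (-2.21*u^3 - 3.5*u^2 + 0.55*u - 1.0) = 1.73*u^6 - 2.75*u^5 + 2.54*u^4 - 2.01*u^3 + 7.3*u^2 + 5.88*u - 3.17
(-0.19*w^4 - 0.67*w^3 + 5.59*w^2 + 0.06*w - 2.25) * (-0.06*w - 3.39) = 0.0114*w^5 + 0.6843*w^4 + 1.9359*w^3 - 18.9537*w^2 - 0.0684*w + 7.6275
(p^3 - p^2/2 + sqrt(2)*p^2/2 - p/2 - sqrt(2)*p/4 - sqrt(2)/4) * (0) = 0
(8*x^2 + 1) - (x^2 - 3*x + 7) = 7*x^2 + 3*x - 6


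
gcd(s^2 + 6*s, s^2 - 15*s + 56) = 1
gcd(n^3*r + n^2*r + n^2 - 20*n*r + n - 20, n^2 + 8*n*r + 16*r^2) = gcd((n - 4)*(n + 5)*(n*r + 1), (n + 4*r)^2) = 1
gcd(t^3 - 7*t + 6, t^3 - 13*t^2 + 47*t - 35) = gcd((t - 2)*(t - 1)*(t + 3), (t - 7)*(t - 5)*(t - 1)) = t - 1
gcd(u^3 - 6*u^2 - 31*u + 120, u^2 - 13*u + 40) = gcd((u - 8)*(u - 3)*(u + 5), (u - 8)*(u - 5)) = u - 8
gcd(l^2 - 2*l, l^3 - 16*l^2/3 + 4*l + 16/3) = l - 2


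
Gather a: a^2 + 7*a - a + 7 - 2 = a^2 + 6*a + 5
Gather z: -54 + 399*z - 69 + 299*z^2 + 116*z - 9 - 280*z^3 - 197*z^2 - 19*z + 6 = -280*z^3 + 102*z^2 + 496*z - 126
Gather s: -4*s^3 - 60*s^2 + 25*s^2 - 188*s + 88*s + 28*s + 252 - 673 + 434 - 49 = -4*s^3 - 35*s^2 - 72*s - 36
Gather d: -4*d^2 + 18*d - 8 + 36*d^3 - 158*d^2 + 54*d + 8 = 36*d^3 - 162*d^2 + 72*d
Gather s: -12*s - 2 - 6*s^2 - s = -6*s^2 - 13*s - 2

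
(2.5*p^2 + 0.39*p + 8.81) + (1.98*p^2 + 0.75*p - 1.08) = 4.48*p^2 + 1.14*p + 7.73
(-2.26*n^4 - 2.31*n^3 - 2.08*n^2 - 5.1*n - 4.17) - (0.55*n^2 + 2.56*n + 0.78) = -2.26*n^4 - 2.31*n^3 - 2.63*n^2 - 7.66*n - 4.95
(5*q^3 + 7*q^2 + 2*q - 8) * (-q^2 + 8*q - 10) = -5*q^5 + 33*q^4 + 4*q^3 - 46*q^2 - 84*q + 80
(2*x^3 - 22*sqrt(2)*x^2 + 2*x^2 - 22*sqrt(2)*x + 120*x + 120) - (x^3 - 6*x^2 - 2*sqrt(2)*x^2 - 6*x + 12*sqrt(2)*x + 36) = x^3 - 20*sqrt(2)*x^2 + 8*x^2 - 34*sqrt(2)*x + 126*x + 84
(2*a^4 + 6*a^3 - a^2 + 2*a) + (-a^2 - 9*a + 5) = 2*a^4 + 6*a^3 - 2*a^2 - 7*a + 5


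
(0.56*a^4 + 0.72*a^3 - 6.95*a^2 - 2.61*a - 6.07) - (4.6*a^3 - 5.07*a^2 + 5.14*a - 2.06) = 0.56*a^4 - 3.88*a^3 - 1.88*a^2 - 7.75*a - 4.01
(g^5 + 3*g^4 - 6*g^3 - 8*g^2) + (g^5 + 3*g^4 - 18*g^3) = 2*g^5 + 6*g^4 - 24*g^3 - 8*g^2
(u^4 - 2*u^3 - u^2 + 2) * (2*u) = 2*u^5 - 4*u^4 - 2*u^3 + 4*u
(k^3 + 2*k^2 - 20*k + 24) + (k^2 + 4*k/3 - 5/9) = k^3 + 3*k^2 - 56*k/3 + 211/9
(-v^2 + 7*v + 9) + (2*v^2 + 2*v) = v^2 + 9*v + 9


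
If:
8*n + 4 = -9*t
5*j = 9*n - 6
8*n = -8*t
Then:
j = 6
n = 4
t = -4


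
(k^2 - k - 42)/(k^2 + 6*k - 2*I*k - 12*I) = (k - 7)/(k - 2*I)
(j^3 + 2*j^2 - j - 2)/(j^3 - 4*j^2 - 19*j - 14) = (j - 1)/(j - 7)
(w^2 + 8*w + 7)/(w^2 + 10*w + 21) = (w + 1)/(w + 3)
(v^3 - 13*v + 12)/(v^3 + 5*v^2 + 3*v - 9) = (v^2 + v - 12)/(v^2 + 6*v + 9)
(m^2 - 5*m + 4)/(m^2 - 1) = (m - 4)/(m + 1)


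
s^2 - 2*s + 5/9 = (s - 5/3)*(s - 1/3)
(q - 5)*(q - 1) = q^2 - 6*q + 5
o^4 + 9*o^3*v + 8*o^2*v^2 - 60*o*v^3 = o*(o - 2*v)*(o + 5*v)*(o + 6*v)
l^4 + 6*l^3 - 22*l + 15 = (l - 1)^2*(l + 3)*(l + 5)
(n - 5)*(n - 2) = n^2 - 7*n + 10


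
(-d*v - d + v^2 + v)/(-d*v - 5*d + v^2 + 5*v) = (v + 1)/(v + 5)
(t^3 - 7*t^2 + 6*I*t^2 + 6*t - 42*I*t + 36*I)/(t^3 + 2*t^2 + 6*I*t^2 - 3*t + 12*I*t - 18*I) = (t - 6)/(t + 3)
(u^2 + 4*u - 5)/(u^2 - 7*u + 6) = (u + 5)/(u - 6)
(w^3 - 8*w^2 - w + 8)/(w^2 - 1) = w - 8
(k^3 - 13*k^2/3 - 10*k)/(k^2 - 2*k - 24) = k*(3*k + 5)/(3*(k + 4))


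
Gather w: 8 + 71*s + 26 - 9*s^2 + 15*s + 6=-9*s^2 + 86*s + 40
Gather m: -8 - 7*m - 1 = -7*m - 9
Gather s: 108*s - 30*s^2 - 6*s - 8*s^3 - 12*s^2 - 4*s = -8*s^3 - 42*s^2 + 98*s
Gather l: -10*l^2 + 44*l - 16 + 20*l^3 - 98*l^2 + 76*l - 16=20*l^3 - 108*l^2 + 120*l - 32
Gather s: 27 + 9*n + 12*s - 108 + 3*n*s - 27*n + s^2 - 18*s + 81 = -18*n + s^2 + s*(3*n - 6)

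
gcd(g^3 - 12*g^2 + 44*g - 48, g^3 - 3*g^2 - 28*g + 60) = g^2 - 8*g + 12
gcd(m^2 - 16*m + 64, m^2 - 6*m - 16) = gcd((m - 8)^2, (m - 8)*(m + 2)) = m - 8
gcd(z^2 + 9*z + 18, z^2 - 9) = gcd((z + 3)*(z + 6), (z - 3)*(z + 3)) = z + 3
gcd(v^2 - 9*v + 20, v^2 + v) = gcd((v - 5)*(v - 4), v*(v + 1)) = 1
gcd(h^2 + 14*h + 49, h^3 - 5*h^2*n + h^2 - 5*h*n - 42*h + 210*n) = h + 7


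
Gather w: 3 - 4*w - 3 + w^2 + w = w^2 - 3*w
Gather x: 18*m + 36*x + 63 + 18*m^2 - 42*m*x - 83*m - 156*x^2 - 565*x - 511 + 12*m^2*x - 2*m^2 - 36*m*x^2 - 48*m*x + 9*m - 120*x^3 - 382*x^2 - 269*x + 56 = 16*m^2 - 56*m - 120*x^3 + x^2*(-36*m - 538) + x*(12*m^2 - 90*m - 798) - 392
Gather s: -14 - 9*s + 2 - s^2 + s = -s^2 - 8*s - 12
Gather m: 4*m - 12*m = -8*m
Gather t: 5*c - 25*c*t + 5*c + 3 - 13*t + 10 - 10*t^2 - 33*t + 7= 10*c - 10*t^2 + t*(-25*c - 46) + 20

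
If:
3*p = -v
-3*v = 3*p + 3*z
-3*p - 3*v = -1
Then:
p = -1/6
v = 1/2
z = -1/3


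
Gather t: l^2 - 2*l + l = l^2 - l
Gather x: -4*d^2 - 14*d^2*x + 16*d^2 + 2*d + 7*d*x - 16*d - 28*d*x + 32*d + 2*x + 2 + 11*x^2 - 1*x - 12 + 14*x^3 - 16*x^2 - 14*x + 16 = 12*d^2 + 18*d + 14*x^3 - 5*x^2 + x*(-14*d^2 - 21*d - 13) + 6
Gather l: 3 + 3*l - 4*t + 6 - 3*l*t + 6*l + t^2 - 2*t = l*(9 - 3*t) + t^2 - 6*t + 9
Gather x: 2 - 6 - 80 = -84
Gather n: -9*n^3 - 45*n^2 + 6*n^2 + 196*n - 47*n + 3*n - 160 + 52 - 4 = -9*n^3 - 39*n^2 + 152*n - 112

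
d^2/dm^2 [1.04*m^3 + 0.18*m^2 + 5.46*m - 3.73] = 6.24*m + 0.36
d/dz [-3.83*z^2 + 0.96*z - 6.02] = 0.96 - 7.66*z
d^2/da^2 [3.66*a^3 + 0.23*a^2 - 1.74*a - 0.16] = 21.96*a + 0.46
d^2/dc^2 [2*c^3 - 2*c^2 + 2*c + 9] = 12*c - 4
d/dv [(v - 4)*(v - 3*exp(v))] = v - (v - 4)*(3*exp(v) - 1) - 3*exp(v)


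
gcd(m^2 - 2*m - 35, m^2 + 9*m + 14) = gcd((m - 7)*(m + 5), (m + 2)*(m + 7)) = 1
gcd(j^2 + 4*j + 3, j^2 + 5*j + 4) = j + 1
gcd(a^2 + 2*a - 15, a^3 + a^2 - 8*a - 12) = a - 3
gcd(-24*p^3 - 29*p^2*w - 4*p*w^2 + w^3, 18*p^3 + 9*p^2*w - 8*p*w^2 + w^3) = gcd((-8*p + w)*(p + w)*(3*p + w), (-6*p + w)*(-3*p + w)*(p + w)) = p + w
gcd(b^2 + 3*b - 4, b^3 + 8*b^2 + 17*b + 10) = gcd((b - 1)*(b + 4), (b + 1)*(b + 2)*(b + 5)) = 1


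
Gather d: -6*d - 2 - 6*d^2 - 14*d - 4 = -6*d^2 - 20*d - 6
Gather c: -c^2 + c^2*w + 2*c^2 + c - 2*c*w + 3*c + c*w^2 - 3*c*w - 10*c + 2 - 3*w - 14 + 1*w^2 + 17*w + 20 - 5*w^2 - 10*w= c^2*(w + 1) + c*(w^2 - 5*w - 6) - 4*w^2 + 4*w + 8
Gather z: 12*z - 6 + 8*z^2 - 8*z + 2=8*z^2 + 4*z - 4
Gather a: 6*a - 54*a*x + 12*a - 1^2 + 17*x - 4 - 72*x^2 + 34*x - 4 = a*(18 - 54*x) - 72*x^2 + 51*x - 9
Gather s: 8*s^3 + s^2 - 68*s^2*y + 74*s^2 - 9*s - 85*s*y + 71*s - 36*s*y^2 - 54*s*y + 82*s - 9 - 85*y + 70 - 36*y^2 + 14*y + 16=8*s^3 + s^2*(75 - 68*y) + s*(-36*y^2 - 139*y + 144) - 36*y^2 - 71*y + 77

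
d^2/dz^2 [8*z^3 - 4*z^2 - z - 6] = 48*z - 8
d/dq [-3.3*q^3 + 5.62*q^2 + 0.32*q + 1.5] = -9.9*q^2 + 11.24*q + 0.32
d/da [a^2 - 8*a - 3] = 2*a - 8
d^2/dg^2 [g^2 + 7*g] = 2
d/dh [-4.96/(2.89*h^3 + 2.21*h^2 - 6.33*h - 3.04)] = (43.0032*h^2 + 21.9232*h - 31.3968)/(2.89*h^3 + 2.21*h^2 - 6.33*h - 3.04)^2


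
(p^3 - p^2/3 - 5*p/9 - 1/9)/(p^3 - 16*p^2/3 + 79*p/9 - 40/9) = (9*p^2 + 6*p + 1)/(9*p^2 - 39*p + 40)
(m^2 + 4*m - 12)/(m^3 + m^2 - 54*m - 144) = (m - 2)/(m^2 - 5*m - 24)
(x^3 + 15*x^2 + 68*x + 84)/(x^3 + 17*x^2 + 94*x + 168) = (x + 2)/(x + 4)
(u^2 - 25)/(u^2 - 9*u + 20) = (u + 5)/(u - 4)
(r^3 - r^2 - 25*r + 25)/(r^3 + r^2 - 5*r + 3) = (r^2 - 25)/(r^2 + 2*r - 3)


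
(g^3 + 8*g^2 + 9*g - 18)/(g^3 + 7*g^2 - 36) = (g - 1)/(g - 2)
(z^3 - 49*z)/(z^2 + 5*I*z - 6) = z*(z^2 - 49)/(z^2 + 5*I*z - 6)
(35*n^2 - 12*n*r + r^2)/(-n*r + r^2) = (-35*n^2 + 12*n*r - r^2)/(r*(n - r))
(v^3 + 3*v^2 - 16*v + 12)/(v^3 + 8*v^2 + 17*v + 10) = (v^3 + 3*v^2 - 16*v + 12)/(v^3 + 8*v^2 + 17*v + 10)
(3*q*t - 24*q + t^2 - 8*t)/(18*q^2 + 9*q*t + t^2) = (t - 8)/(6*q + t)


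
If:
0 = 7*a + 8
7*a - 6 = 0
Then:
No Solution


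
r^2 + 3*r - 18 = (r - 3)*(r + 6)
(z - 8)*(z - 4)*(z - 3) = z^3 - 15*z^2 + 68*z - 96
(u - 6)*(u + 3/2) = u^2 - 9*u/2 - 9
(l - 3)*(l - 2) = l^2 - 5*l + 6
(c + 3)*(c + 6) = c^2 + 9*c + 18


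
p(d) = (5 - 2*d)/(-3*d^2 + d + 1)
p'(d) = (5 - 2*d)*(6*d - 1)/(-3*d^2 + d + 1)^2 - 2/(-3*d^2 + d + 1) = (6*d^2 - 2*d - (2*d - 5)*(6*d - 1) - 2)/(-3*d^2 + d + 1)^2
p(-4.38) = -0.23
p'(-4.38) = -0.07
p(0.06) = 4.65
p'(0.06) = -4.74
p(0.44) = 4.80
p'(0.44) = 6.83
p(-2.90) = -0.40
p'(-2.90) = -0.20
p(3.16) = 0.05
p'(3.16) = 0.04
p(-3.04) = -0.37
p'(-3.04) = -0.17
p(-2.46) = -0.51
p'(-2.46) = -0.30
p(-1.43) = -1.20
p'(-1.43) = -1.44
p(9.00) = 0.06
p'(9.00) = 0.00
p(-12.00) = -0.07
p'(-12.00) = -0.00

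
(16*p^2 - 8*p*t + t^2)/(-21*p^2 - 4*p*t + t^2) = (-16*p^2 + 8*p*t - t^2)/(21*p^2 + 4*p*t - t^2)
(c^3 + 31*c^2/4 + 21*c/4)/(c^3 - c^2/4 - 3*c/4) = (c + 7)/(c - 1)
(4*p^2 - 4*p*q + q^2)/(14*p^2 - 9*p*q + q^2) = (2*p - q)/(7*p - q)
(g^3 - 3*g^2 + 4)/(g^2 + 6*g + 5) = (g^2 - 4*g + 4)/(g + 5)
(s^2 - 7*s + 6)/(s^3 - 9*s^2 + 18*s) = (s - 1)/(s*(s - 3))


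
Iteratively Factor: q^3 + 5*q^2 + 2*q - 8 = (q + 4)*(q^2 + q - 2) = (q + 2)*(q + 4)*(q - 1)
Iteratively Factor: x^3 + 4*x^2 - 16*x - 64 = (x - 4)*(x^2 + 8*x + 16) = (x - 4)*(x + 4)*(x + 4)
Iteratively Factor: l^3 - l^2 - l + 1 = (l - 1)*(l^2 - 1) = (l - 1)*(l + 1)*(l - 1)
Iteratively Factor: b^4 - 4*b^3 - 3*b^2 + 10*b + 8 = (b - 2)*(b^3 - 2*b^2 - 7*b - 4) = (b - 2)*(b + 1)*(b^2 - 3*b - 4) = (b - 2)*(b + 1)^2*(b - 4)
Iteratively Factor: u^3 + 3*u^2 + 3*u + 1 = (u + 1)*(u^2 + 2*u + 1) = (u + 1)^2*(u + 1)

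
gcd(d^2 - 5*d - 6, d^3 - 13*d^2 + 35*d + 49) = d + 1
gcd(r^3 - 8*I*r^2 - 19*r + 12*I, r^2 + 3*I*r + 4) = r - I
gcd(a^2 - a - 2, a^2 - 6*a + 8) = a - 2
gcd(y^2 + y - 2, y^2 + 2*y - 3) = y - 1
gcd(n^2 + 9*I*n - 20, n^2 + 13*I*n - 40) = n + 5*I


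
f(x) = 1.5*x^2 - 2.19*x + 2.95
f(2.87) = 9.02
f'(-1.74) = -7.41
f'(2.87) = 6.42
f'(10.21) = 28.44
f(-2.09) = 14.08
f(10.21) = 136.96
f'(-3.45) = -12.54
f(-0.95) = 6.38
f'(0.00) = -2.19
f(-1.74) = 11.30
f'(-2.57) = -9.90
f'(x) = 3.0*x - 2.19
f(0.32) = 2.40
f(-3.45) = 28.36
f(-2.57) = 18.49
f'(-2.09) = -8.46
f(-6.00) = 70.09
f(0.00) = 2.95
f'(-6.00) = -20.19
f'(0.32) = -1.23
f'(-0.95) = -5.04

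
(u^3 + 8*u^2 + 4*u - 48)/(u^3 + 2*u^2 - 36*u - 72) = (u^2 + 2*u - 8)/(u^2 - 4*u - 12)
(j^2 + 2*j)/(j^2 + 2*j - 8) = j*(j + 2)/(j^2 + 2*j - 8)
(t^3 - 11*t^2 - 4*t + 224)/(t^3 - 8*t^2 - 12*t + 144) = (t^2 - 15*t + 56)/(t^2 - 12*t + 36)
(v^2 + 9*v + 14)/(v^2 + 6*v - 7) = (v + 2)/(v - 1)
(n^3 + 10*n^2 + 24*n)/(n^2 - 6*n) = (n^2 + 10*n + 24)/(n - 6)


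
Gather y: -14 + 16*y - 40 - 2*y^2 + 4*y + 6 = -2*y^2 + 20*y - 48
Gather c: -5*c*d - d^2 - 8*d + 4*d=-5*c*d - d^2 - 4*d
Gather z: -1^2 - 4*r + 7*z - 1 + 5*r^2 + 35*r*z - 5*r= 5*r^2 - 9*r + z*(35*r + 7) - 2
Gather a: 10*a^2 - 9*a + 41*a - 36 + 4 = 10*a^2 + 32*a - 32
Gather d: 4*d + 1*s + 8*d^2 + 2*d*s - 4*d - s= 8*d^2 + 2*d*s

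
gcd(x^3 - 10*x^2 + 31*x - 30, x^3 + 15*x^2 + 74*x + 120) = 1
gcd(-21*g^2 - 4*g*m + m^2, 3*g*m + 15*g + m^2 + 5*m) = 3*g + m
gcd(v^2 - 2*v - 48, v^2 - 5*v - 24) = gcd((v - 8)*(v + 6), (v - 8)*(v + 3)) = v - 8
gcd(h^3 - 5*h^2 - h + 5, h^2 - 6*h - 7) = h + 1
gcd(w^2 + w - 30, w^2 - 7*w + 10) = w - 5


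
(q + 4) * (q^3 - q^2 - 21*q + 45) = q^4 + 3*q^3 - 25*q^2 - 39*q + 180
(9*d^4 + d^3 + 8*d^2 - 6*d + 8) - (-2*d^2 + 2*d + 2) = 9*d^4 + d^3 + 10*d^2 - 8*d + 6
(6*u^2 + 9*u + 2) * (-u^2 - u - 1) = -6*u^4 - 15*u^3 - 17*u^2 - 11*u - 2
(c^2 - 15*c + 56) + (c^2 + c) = 2*c^2 - 14*c + 56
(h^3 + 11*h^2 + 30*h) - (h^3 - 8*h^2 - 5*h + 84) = 19*h^2 + 35*h - 84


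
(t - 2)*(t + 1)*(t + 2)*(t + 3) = t^4 + 4*t^3 - t^2 - 16*t - 12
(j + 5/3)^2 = j^2 + 10*j/3 + 25/9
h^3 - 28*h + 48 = (h - 4)*(h - 2)*(h + 6)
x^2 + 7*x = x*(x + 7)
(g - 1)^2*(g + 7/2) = g^3 + 3*g^2/2 - 6*g + 7/2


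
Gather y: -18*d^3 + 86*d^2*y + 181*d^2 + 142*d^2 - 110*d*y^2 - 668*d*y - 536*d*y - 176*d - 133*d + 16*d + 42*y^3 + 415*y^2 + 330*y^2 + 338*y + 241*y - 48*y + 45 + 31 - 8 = -18*d^3 + 323*d^2 - 293*d + 42*y^3 + y^2*(745 - 110*d) + y*(86*d^2 - 1204*d + 531) + 68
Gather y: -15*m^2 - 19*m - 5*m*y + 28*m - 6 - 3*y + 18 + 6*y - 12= -15*m^2 + 9*m + y*(3 - 5*m)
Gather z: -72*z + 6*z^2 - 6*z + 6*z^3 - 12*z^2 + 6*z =6*z^3 - 6*z^2 - 72*z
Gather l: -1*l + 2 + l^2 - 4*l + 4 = l^2 - 5*l + 6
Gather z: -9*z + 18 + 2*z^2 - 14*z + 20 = 2*z^2 - 23*z + 38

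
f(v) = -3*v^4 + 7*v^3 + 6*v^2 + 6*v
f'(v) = -12*v^3 + 21*v^2 + 12*v + 6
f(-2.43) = -184.20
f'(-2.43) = 273.03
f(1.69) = 36.59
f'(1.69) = 28.34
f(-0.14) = -0.74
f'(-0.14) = 4.76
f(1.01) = 16.27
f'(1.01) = 27.18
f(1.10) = 18.78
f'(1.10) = 28.64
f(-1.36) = -24.93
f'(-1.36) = 58.71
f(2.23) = 46.66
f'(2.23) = 4.12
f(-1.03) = -10.84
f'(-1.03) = 29.03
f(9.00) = -14040.00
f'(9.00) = -6933.00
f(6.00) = -2124.00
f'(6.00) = -1758.00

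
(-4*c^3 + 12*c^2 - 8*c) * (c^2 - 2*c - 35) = -4*c^5 + 20*c^4 + 108*c^3 - 404*c^2 + 280*c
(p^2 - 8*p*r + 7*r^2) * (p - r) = p^3 - 9*p^2*r + 15*p*r^2 - 7*r^3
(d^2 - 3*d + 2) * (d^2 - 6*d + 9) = d^4 - 9*d^3 + 29*d^2 - 39*d + 18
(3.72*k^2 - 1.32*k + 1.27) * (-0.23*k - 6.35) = -0.8556*k^3 - 23.3184*k^2 + 8.0899*k - 8.0645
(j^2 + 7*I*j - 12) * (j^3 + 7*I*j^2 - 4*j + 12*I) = j^5 + 14*I*j^4 - 65*j^3 - 100*I*j^2 - 36*j - 144*I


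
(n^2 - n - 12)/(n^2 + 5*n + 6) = (n - 4)/(n + 2)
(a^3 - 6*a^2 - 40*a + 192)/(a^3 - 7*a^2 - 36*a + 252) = (a^2 - 12*a + 32)/(a^2 - 13*a + 42)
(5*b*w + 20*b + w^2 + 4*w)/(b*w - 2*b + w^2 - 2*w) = (5*b*w + 20*b + w^2 + 4*w)/(b*w - 2*b + w^2 - 2*w)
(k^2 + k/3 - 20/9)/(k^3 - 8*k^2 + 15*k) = (k^2 + k/3 - 20/9)/(k*(k^2 - 8*k + 15))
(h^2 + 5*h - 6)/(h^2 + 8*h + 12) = (h - 1)/(h + 2)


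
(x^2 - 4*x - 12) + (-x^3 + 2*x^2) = -x^3 + 3*x^2 - 4*x - 12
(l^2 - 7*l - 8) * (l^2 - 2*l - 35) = l^4 - 9*l^3 - 29*l^2 + 261*l + 280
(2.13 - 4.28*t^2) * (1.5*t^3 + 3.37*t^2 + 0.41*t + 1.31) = -6.42*t^5 - 14.4236*t^4 + 1.4402*t^3 + 1.5713*t^2 + 0.8733*t + 2.7903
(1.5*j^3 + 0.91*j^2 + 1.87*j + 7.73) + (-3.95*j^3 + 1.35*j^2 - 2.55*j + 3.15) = -2.45*j^3 + 2.26*j^2 - 0.68*j + 10.88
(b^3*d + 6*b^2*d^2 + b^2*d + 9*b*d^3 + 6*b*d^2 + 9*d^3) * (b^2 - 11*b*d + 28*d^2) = b^5*d - 5*b^4*d^2 + b^4*d - 29*b^3*d^3 - 5*b^3*d^2 + 69*b^2*d^4 - 29*b^2*d^3 + 252*b*d^5 + 69*b*d^4 + 252*d^5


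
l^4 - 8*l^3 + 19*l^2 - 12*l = l*(l - 4)*(l - 3)*(l - 1)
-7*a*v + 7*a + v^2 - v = (-7*a + v)*(v - 1)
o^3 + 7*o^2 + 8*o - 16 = (o - 1)*(o + 4)^2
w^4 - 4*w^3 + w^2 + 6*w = w*(w - 3)*(w - 2)*(w + 1)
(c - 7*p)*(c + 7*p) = c^2 - 49*p^2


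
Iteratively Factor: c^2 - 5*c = (c - 5)*(c)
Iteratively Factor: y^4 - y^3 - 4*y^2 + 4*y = (y + 2)*(y^3 - 3*y^2 + 2*y) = (y - 2)*(y + 2)*(y^2 - y) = (y - 2)*(y - 1)*(y + 2)*(y)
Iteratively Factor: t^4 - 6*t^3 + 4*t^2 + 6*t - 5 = (t - 1)*(t^3 - 5*t^2 - t + 5) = (t - 1)^2*(t^2 - 4*t - 5) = (t - 5)*(t - 1)^2*(t + 1)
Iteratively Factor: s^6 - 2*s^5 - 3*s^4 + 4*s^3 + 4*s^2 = (s + 1)*(s^5 - 3*s^4 + 4*s^2) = s*(s + 1)*(s^4 - 3*s^3 + 4*s) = s*(s - 2)*(s + 1)*(s^3 - s^2 - 2*s) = s^2*(s - 2)*(s + 1)*(s^2 - s - 2) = s^2*(s - 2)^2*(s + 1)*(s + 1)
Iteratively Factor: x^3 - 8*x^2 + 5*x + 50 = (x + 2)*(x^2 - 10*x + 25) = (x - 5)*(x + 2)*(x - 5)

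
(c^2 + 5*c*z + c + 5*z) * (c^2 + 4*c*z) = c^4 + 9*c^3*z + c^3 + 20*c^2*z^2 + 9*c^2*z + 20*c*z^2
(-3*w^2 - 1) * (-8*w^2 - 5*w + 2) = 24*w^4 + 15*w^3 + 2*w^2 + 5*w - 2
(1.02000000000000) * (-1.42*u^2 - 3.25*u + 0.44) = -1.4484*u^2 - 3.315*u + 0.4488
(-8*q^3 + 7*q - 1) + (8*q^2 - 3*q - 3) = -8*q^3 + 8*q^2 + 4*q - 4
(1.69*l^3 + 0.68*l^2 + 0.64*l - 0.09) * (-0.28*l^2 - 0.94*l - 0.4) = -0.4732*l^5 - 1.779*l^4 - 1.4944*l^3 - 0.8484*l^2 - 0.1714*l + 0.036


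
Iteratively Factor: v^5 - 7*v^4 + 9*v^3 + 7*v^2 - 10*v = (v - 2)*(v^4 - 5*v^3 - v^2 + 5*v) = v*(v - 2)*(v^3 - 5*v^2 - v + 5) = v*(v - 5)*(v - 2)*(v^2 - 1) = v*(v - 5)*(v - 2)*(v - 1)*(v + 1)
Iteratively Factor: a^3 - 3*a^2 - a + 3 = (a - 3)*(a^2 - 1) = (a - 3)*(a - 1)*(a + 1)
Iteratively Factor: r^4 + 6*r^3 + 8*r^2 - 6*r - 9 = (r + 1)*(r^3 + 5*r^2 + 3*r - 9) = (r - 1)*(r + 1)*(r^2 + 6*r + 9) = (r - 1)*(r + 1)*(r + 3)*(r + 3)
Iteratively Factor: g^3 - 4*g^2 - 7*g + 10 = (g + 2)*(g^2 - 6*g + 5) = (g - 5)*(g + 2)*(g - 1)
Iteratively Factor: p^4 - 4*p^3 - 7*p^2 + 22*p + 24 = (p + 1)*(p^3 - 5*p^2 - 2*p + 24) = (p - 4)*(p + 1)*(p^2 - p - 6) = (p - 4)*(p - 3)*(p + 1)*(p + 2)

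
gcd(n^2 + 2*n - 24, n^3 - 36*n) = n + 6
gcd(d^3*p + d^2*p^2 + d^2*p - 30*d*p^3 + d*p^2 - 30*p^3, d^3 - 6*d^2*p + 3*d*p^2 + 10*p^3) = -d + 5*p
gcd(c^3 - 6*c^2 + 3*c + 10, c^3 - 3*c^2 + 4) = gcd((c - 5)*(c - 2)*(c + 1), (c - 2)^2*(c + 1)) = c^2 - c - 2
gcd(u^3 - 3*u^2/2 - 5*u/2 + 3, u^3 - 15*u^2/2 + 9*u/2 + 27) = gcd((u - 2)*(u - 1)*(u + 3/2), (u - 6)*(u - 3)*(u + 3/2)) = u + 3/2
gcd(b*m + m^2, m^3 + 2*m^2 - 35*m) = m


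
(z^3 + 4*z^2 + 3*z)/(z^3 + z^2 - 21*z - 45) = z*(z + 1)/(z^2 - 2*z - 15)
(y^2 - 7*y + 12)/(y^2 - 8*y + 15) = (y - 4)/(y - 5)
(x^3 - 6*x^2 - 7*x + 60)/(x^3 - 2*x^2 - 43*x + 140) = (x + 3)/(x + 7)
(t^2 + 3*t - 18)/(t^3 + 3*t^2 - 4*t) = (t^2 + 3*t - 18)/(t*(t^2 + 3*t - 4))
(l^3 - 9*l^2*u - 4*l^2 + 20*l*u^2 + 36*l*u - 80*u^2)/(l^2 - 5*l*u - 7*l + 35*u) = (l^2 - 4*l*u - 4*l + 16*u)/(l - 7)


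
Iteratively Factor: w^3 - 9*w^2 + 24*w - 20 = (w - 5)*(w^2 - 4*w + 4) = (w - 5)*(w - 2)*(w - 2)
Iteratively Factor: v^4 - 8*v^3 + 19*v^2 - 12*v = (v - 3)*(v^3 - 5*v^2 + 4*v) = (v - 4)*(v - 3)*(v^2 - v) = (v - 4)*(v - 3)*(v - 1)*(v)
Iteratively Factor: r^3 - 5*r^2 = (r)*(r^2 - 5*r) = r*(r - 5)*(r)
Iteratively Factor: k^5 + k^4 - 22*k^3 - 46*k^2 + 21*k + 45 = (k + 1)*(k^4 - 22*k^2 - 24*k + 45) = (k + 1)*(k + 3)*(k^3 - 3*k^2 - 13*k + 15) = (k - 5)*(k + 1)*(k + 3)*(k^2 + 2*k - 3) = (k - 5)*(k + 1)*(k + 3)^2*(k - 1)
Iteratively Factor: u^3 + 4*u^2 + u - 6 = (u + 2)*(u^2 + 2*u - 3) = (u - 1)*(u + 2)*(u + 3)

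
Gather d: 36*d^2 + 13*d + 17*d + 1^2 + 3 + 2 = 36*d^2 + 30*d + 6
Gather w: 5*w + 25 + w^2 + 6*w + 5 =w^2 + 11*w + 30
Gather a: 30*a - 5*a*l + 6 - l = a*(30 - 5*l) - l + 6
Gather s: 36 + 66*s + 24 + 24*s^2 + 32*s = 24*s^2 + 98*s + 60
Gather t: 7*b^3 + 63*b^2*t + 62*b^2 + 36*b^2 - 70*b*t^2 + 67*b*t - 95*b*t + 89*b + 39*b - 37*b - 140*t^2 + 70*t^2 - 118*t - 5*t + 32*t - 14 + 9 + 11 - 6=7*b^3 + 98*b^2 + 91*b + t^2*(-70*b - 70) + t*(63*b^2 - 28*b - 91)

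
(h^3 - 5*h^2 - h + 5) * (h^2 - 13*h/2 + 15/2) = h^5 - 23*h^4/2 + 39*h^3 - 26*h^2 - 40*h + 75/2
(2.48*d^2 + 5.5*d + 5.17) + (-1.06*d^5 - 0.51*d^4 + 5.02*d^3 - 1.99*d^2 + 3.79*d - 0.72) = -1.06*d^5 - 0.51*d^4 + 5.02*d^3 + 0.49*d^2 + 9.29*d + 4.45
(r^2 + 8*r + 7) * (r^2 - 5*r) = r^4 + 3*r^3 - 33*r^2 - 35*r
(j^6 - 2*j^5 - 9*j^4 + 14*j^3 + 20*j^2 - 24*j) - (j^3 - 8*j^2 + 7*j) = j^6 - 2*j^5 - 9*j^4 + 13*j^3 + 28*j^2 - 31*j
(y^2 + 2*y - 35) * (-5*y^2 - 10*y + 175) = -5*y^4 - 20*y^3 + 330*y^2 + 700*y - 6125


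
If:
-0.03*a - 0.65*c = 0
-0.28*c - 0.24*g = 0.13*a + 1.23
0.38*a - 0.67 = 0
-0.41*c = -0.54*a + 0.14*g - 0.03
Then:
No Solution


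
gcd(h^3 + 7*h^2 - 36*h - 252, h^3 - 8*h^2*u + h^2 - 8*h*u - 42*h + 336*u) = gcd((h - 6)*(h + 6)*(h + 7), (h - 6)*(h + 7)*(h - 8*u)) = h^2 + h - 42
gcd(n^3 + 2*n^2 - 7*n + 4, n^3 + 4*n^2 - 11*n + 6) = n^2 - 2*n + 1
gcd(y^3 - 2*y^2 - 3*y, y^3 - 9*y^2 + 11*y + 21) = y^2 - 2*y - 3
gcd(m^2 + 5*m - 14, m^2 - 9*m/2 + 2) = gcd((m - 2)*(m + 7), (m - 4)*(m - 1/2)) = 1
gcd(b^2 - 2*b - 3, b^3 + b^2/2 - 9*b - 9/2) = b - 3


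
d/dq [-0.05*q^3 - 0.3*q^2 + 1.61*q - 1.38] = -0.15*q^2 - 0.6*q + 1.61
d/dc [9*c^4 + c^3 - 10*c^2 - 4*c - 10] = 36*c^3 + 3*c^2 - 20*c - 4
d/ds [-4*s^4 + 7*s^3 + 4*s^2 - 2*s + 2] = -16*s^3 + 21*s^2 + 8*s - 2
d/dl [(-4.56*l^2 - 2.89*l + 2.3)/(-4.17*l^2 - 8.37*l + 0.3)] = (26.1159*l^2 + 16.446*l + 18.384)/(17.3889*l^4 + 69.8058*l^3 + 67.5549*l^2 - 5.022*l + 0.09)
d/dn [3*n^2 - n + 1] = 6*n - 1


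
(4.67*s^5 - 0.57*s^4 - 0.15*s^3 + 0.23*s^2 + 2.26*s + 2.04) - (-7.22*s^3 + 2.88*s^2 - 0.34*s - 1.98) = 4.67*s^5 - 0.57*s^4 + 7.07*s^3 - 2.65*s^2 + 2.6*s + 4.02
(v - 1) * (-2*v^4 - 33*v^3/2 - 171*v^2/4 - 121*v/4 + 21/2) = -2*v^5 - 29*v^4/2 - 105*v^3/4 + 25*v^2/2 + 163*v/4 - 21/2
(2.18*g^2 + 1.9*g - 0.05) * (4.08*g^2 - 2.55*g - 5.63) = 8.8944*g^4 + 2.193*g^3 - 17.3224*g^2 - 10.5695*g + 0.2815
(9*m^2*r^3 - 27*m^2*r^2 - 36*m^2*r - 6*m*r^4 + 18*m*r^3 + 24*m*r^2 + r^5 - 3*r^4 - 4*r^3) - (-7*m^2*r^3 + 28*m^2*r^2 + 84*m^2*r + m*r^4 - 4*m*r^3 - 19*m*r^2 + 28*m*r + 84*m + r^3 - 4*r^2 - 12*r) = 16*m^2*r^3 - 55*m^2*r^2 - 120*m^2*r - 7*m*r^4 + 22*m*r^3 + 43*m*r^2 - 28*m*r - 84*m + r^5 - 3*r^4 - 5*r^3 + 4*r^2 + 12*r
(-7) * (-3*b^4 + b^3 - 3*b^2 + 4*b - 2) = 21*b^4 - 7*b^3 + 21*b^2 - 28*b + 14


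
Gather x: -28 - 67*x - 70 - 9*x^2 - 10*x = -9*x^2 - 77*x - 98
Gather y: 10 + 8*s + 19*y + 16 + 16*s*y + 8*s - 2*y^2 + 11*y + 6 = 16*s - 2*y^2 + y*(16*s + 30) + 32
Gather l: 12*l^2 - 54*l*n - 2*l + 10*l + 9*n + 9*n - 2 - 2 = 12*l^2 + l*(8 - 54*n) + 18*n - 4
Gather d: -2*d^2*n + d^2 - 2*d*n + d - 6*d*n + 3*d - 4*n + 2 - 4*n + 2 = d^2*(1 - 2*n) + d*(4 - 8*n) - 8*n + 4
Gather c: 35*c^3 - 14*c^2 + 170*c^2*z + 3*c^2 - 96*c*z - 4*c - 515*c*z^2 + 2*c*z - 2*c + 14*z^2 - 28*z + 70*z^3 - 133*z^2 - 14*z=35*c^3 + c^2*(170*z - 11) + c*(-515*z^2 - 94*z - 6) + 70*z^3 - 119*z^2 - 42*z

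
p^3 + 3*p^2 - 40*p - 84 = (p - 6)*(p + 2)*(p + 7)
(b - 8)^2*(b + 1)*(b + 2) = b^4 - 13*b^3 + 18*b^2 + 160*b + 128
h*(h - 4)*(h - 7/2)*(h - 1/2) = h^4 - 8*h^3 + 71*h^2/4 - 7*h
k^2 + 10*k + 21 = (k + 3)*(k + 7)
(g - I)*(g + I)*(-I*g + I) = -I*g^3 + I*g^2 - I*g + I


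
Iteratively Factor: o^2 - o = (o)*(o - 1)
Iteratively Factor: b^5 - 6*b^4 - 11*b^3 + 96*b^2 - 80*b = (b - 1)*(b^4 - 5*b^3 - 16*b^2 + 80*b) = (b - 5)*(b - 1)*(b^3 - 16*b) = (b - 5)*(b - 4)*(b - 1)*(b^2 + 4*b) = b*(b - 5)*(b - 4)*(b - 1)*(b + 4)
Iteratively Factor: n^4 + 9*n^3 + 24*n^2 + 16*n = (n + 4)*(n^3 + 5*n^2 + 4*n) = (n + 4)^2*(n^2 + n) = n*(n + 4)^2*(n + 1)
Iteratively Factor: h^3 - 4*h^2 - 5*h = (h - 5)*(h^2 + h) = (h - 5)*(h + 1)*(h)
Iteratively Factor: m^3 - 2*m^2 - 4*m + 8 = (m + 2)*(m^2 - 4*m + 4) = (m - 2)*(m + 2)*(m - 2)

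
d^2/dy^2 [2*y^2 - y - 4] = 4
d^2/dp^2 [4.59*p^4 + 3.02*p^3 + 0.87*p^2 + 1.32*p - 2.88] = 55.08*p^2 + 18.12*p + 1.74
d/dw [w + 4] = 1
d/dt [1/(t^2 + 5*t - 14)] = (-2*t - 5)/(t^2 + 5*t - 14)^2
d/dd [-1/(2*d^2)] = d^(-3)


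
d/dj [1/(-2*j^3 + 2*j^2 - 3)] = 2*j*(3*j - 2)/(2*j^3 - 2*j^2 + 3)^2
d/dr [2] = 0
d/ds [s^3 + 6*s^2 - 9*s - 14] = 3*s^2 + 12*s - 9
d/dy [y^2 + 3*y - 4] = 2*y + 3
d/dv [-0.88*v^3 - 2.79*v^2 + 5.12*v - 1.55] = -2.64*v^2 - 5.58*v + 5.12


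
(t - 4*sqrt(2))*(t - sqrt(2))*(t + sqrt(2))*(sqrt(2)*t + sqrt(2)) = sqrt(2)*t^4 - 8*t^3 + sqrt(2)*t^3 - 8*t^2 - 2*sqrt(2)*t^2 - 2*sqrt(2)*t + 16*t + 16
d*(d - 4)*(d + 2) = d^3 - 2*d^2 - 8*d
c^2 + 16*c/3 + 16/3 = (c + 4/3)*(c + 4)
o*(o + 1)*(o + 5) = o^3 + 6*o^2 + 5*o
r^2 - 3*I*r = r*(r - 3*I)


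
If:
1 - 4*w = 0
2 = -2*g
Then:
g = -1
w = 1/4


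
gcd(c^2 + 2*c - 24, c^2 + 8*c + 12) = c + 6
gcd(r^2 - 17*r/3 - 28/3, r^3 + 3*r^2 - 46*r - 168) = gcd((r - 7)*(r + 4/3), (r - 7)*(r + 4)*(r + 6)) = r - 7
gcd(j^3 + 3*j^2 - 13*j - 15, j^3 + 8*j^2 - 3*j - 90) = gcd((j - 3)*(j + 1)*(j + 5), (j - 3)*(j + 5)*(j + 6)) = j^2 + 2*j - 15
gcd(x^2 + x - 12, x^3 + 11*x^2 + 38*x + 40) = x + 4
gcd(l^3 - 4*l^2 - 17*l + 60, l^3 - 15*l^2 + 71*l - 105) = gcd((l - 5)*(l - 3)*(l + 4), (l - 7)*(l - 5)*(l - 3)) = l^2 - 8*l + 15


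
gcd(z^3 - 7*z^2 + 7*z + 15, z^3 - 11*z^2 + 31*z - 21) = z - 3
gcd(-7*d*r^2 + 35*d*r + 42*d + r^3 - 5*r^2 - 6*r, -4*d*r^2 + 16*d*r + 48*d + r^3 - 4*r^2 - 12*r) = r - 6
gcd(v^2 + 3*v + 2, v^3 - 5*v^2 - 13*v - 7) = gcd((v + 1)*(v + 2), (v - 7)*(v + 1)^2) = v + 1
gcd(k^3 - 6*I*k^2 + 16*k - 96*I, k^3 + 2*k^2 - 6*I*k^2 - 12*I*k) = k - 6*I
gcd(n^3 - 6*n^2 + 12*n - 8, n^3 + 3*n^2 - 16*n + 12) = n - 2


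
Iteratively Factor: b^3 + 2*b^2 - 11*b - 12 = (b + 1)*(b^2 + b - 12) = (b - 3)*(b + 1)*(b + 4)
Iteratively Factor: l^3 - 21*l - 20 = (l + 4)*(l^2 - 4*l - 5) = (l + 1)*(l + 4)*(l - 5)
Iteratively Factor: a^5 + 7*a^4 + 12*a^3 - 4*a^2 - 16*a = (a + 4)*(a^4 + 3*a^3 - 4*a) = (a + 2)*(a + 4)*(a^3 + a^2 - 2*a) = a*(a + 2)*(a + 4)*(a^2 + a - 2) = a*(a + 2)^2*(a + 4)*(a - 1)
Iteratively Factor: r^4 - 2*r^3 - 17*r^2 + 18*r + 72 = (r - 3)*(r^3 + r^2 - 14*r - 24) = (r - 3)*(r + 3)*(r^2 - 2*r - 8) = (r - 3)*(r + 2)*(r + 3)*(r - 4)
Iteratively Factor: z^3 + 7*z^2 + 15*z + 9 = (z + 3)*(z^2 + 4*z + 3) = (z + 3)^2*(z + 1)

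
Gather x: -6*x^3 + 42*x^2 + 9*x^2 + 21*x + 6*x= -6*x^3 + 51*x^2 + 27*x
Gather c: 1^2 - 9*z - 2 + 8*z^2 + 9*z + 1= 8*z^2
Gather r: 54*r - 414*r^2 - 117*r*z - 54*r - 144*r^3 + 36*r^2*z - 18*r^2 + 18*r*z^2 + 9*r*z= -144*r^3 + r^2*(36*z - 432) + r*(18*z^2 - 108*z)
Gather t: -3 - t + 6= 3 - t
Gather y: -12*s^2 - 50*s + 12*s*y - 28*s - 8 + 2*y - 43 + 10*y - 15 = -12*s^2 - 78*s + y*(12*s + 12) - 66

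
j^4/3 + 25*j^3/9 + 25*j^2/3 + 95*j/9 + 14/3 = (j/3 + 1)*(j + 1)*(j + 2)*(j + 7/3)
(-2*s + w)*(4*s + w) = -8*s^2 + 2*s*w + w^2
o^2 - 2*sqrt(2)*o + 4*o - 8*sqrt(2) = (o + 4)*(o - 2*sqrt(2))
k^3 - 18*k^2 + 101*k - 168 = (k - 8)*(k - 7)*(k - 3)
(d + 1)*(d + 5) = d^2 + 6*d + 5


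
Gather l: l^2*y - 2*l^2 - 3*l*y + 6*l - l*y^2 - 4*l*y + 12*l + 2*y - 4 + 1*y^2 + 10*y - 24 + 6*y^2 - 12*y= l^2*(y - 2) + l*(-y^2 - 7*y + 18) + 7*y^2 - 28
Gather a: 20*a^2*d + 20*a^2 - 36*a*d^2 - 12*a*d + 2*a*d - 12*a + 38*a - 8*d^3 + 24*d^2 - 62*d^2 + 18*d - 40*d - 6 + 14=a^2*(20*d + 20) + a*(-36*d^2 - 10*d + 26) - 8*d^3 - 38*d^2 - 22*d + 8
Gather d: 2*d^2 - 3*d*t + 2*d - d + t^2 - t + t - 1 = 2*d^2 + d*(1 - 3*t) + t^2 - 1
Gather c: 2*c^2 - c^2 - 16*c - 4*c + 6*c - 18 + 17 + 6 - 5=c^2 - 14*c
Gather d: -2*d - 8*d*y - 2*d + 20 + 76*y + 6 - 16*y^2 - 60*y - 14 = d*(-8*y - 4) - 16*y^2 + 16*y + 12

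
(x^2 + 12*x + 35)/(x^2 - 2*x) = (x^2 + 12*x + 35)/(x*(x - 2))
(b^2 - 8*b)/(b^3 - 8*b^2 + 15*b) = (b - 8)/(b^2 - 8*b + 15)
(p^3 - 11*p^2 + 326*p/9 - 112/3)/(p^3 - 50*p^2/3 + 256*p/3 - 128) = (p - 7/3)/(p - 8)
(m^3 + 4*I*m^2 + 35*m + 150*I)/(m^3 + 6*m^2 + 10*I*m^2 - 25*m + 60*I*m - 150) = (m - 6*I)/(m + 6)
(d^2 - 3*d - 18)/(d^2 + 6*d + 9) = (d - 6)/(d + 3)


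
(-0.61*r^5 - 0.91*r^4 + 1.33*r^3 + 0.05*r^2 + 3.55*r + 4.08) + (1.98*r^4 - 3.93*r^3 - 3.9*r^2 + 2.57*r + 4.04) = -0.61*r^5 + 1.07*r^4 - 2.6*r^3 - 3.85*r^2 + 6.12*r + 8.12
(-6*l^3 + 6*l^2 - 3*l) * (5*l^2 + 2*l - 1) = -30*l^5 + 18*l^4 + 3*l^3 - 12*l^2 + 3*l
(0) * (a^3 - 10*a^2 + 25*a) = 0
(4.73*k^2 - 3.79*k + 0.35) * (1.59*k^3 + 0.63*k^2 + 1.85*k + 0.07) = 7.5207*k^5 - 3.0462*k^4 + 6.9193*k^3 - 6.4599*k^2 + 0.3822*k + 0.0245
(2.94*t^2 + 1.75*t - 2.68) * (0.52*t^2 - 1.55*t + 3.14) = 1.5288*t^4 - 3.647*t^3 + 5.1255*t^2 + 9.649*t - 8.4152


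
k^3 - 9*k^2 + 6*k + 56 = (k - 7)*(k - 4)*(k + 2)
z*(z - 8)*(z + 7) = z^3 - z^2 - 56*z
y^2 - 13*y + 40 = (y - 8)*(y - 5)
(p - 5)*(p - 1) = p^2 - 6*p + 5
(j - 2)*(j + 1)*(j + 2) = j^3 + j^2 - 4*j - 4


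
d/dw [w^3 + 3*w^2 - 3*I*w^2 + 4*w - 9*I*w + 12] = 3*w^2 + 6*w*(1 - I) + 4 - 9*I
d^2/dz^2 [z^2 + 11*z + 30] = 2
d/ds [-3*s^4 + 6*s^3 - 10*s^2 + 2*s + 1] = -12*s^3 + 18*s^2 - 20*s + 2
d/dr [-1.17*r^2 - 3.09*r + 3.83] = -2.34*r - 3.09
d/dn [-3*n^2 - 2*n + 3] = -6*n - 2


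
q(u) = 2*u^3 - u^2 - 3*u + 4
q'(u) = 6*u^2 - 2*u - 3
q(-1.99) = -9.75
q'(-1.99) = 24.74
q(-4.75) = -218.66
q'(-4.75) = 141.88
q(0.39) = 2.80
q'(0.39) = -2.87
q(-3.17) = -60.25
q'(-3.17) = 63.63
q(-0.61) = 5.00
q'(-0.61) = 0.45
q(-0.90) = 4.43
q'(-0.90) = 3.66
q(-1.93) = -8.31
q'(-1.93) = 23.21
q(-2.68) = -33.64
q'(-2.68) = 45.45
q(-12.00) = -3560.00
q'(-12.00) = 885.00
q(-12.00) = -3560.00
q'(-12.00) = 885.00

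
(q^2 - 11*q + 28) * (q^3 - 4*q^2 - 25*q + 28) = q^5 - 15*q^4 + 47*q^3 + 191*q^2 - 1008*q + 784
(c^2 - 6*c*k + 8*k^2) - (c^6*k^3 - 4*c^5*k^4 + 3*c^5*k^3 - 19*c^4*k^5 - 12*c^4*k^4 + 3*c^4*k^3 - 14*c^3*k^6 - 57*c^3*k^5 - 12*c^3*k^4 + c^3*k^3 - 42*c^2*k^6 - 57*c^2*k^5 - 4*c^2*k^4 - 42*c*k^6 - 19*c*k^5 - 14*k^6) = -c^6*k^3 + 4*c^5*k^4 - 3*c^5*k^3 + 19*c^4*k^5 + 12*c^4*k^4 - 3*c^4*k^3 + 14*c^3*k^6 + 57*c^3*k^5 + 12*c^3*k^4 - c^3*k^3 + 42*c^2*k^6 + 57*c^2*k^5 + 4*c^2*k^4 + c^2 + 42*c*k^6 + 19*c*k^5 - 6*c*k + 14*k^6 + 8*k^2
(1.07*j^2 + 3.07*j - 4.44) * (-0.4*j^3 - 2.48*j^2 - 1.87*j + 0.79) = -0.428*j^5 - 3.8816*j^4 - 7.8385*j^3 + 6.1156*j^2 + 10.7281*j - 3.5076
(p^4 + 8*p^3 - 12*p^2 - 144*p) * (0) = 0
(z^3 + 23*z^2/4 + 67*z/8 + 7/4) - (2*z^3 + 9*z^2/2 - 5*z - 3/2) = -z^3 + 5*z^2/4 + 107*z/8 + 13/4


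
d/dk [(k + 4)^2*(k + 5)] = (k + 4)*(3*k + 14)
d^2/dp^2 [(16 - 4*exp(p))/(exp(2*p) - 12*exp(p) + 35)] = 4*(-exp(4*p) + 4*exp(3*p) + 66*exp(2*p) - 404*exp(p) + 455)*exp(p)/(exp(6*p) - 36*exp(5*p) + 537*exp(4*p) - 4248*exp(3*p) + 18795*exp(2*p) - 44100*exp(p) + 42875)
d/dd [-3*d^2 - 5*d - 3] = -6*d - 5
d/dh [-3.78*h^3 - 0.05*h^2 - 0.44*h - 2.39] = -11.34*h^2 - 0.1*h - 0.44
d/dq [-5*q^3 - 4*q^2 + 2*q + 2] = -15*q^2 - 8*q + 2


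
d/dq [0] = 0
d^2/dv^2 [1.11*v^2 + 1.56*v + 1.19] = 2.22000000000000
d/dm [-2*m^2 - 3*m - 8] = -4*m - 3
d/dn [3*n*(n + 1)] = 6*n + 3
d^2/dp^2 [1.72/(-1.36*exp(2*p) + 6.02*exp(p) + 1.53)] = (1.72*(2.72*exp(p) - 6.02)*(5.44*exp(p) - 12.04)*exp(p) + (9.3568*exp(p) - 10.3544)*(-1.36*exp(2*p) + 6.02*exp(p) + 1.53))*exp(p)/(-1.36*exp(2*p) + 6.02*exp(p) + 1.53)^3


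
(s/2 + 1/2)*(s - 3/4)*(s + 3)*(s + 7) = s^4/2 + 41*s^3/8 + 91*s^2/8 - 9*s/8 - 63/8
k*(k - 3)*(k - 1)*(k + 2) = k^4 - 2*k^3 - 5*k^2 + 6*k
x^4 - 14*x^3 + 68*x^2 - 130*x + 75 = (x - 5)^2*(x - 3)*(x - 1)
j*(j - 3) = j^2 - 3*j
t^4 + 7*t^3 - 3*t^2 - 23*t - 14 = (t - 2)*(t + 1)^2*(t + 7)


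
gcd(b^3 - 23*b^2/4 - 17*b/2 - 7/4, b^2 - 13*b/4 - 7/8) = b + 1/4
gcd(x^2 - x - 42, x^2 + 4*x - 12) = x + 6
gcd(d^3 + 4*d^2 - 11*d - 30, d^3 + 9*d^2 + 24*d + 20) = d^2 + 7*d + 10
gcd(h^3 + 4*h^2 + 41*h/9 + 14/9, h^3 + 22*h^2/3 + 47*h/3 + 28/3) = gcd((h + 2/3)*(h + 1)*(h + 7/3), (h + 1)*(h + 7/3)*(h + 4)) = h^2 + 10*h/3 + 7/3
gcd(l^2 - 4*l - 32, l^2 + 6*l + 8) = l + 4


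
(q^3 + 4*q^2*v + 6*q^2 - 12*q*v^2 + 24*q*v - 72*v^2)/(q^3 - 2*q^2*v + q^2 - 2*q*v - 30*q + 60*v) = (q + 6*v)/(q - 5)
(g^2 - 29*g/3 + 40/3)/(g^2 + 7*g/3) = (3*g^2 - 29*g + 40)/(g*(3*g + 7))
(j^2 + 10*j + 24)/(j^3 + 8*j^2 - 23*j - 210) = (j + 4)/(j^2 + 2*j - 35)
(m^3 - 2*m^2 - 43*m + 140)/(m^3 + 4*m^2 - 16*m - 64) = (m^2 + 2*m - 35)/(m^2 + 8*m + 16)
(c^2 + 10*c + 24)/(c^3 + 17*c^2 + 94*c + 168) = 1/(c + 7)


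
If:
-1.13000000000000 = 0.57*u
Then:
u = -1.98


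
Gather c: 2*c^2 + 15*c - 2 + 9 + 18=2*c^2 + 15*c + 25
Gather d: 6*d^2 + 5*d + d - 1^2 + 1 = 6*d^2 + 6*d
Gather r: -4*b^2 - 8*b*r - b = -4*b^2 - 8*b*r - b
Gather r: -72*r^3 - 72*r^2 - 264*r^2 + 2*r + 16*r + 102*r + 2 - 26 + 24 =-72*r^3 - 336*r^2 + 120*r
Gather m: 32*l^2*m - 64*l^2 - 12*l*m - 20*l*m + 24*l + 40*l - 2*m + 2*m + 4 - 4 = -64*l^2 + 64*l + m*(32*l^2 - 32*l)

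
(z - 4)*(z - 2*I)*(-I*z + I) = -I*z^3 - 2*z^2 + 5*I*z^2 + 10*z - 4*I*z - 8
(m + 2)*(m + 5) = m^2 + 7*m + 10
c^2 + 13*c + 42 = (c + 6)*(c + 7)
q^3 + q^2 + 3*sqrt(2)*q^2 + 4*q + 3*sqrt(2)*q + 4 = (q + 1)*(q + sqrt(2))*(q + 2*sqrt(2))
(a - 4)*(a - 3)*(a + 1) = a^3 - 6*a^2 + 5*a + 12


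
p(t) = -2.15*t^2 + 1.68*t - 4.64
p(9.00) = -163.67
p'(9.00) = -37.02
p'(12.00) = -49.92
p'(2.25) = -8.00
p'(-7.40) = 33.50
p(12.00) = -294.08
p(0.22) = -4.37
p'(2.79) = -10.32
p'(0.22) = 0.73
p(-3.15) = -31.27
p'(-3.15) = 15.22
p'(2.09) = -7.31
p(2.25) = -11.74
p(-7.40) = -134.81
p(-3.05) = -29.76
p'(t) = 1.68 - 4.3*t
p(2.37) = -12.73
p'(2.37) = -8.51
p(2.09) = -10.52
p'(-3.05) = 14.80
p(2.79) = -16.69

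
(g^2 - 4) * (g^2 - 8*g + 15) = g^4 - 8*g^3 + 11*g^2 + 32*g - 60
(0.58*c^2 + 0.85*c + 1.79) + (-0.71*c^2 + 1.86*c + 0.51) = -0.13*c^2 + 2.71*c + 2.3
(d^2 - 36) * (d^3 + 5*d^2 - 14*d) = d^5 + 5*d^4 - 50*d^3 - 180*d^2 + 504*d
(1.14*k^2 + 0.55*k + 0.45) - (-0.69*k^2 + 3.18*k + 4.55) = 1.83*k^2 - 2.63*k - 4.1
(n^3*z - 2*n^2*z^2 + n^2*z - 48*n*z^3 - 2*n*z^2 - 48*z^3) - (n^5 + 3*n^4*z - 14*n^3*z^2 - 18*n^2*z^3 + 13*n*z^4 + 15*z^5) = -n^5 - 3*n^4*z + 14*n^3*z^2 + n^3*z + 18*n^2*z^3 - 2*n^2*z^2 + n^2*z - 13*n*z^4 - 48*n*z^3 - 2*n*z^2 - 15*z^5 - 48*z^3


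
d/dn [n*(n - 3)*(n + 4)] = 3*n^2 + 2*n - 12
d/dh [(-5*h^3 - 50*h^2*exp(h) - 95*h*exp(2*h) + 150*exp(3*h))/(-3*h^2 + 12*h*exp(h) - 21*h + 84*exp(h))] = 5*((h^2 - 4*h*exp(h) + 7*h - 28*exp(h))*(10*h^2*exp(h) + 3*h^2 + 38*h*exp(2*h) + 20*h*exp(h) - 90*exp(3*h) + 19*exp(2*h)) + (h^3 + 10*h^2*exp(h) + 19*h*exp(2*h) - 30*exp(3*h))*(4*h*exp(h) - 2*h + 32*exp(h) - 7))/(3*(h^2 - 4*h*exp(h) + 7*h - 28*exp(h))^2)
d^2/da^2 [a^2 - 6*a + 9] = 2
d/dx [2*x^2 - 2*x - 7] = 4*x - 2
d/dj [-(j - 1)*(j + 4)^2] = (-3*j - 2)*(j + 4)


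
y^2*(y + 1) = y^3 + y^2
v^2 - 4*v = v*(v - 4)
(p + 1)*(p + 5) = p^2 + 6*p + 5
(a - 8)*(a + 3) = a^2 - 5*a - 24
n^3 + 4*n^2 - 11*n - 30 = (n - 3)*(n + 2)*(n + 5)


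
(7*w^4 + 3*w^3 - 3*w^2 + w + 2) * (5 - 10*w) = -70*w^5 + 5*w^4 + 45*w^3 - 25*w^2 - 15*w + 10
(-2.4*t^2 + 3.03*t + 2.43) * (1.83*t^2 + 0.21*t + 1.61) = -4.392*t^4 + 5.0409*t^3 + 1.2192*t^2 + 5.3886*t + 3.9123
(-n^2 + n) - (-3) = -n^2 + n + 3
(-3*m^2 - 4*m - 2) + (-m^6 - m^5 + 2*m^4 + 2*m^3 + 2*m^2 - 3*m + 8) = -m^6 - m^5 + 2*m^4 + 2*m^3 - m^2 - 7*m + 6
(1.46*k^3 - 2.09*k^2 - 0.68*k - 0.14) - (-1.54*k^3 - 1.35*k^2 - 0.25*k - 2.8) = 3.0*k^3 - 0.74*k^2 - 0.43*k + 2.66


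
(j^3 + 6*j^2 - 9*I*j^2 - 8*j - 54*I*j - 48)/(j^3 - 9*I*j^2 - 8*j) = (j + 6)/j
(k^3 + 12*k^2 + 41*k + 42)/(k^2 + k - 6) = (k^2 + 9*k + 14)/(k - 2)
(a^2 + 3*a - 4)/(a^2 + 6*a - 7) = (a + 4)/(a + 7)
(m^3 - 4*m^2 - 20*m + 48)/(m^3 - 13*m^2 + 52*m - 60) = (m + 4)/(m - 5)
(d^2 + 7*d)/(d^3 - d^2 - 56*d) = 1/(d - 8)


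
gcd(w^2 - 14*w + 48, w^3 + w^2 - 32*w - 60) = w - 6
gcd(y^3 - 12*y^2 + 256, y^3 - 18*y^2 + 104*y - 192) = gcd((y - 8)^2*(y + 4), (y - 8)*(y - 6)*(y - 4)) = y - 8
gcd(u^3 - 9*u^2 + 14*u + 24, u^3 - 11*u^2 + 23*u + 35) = u + 1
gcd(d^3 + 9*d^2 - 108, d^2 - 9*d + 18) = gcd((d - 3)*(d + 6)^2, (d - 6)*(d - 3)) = d - 3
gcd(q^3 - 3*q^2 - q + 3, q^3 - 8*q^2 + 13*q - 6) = q - 1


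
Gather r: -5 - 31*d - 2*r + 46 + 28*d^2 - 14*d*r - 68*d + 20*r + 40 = 28*d^2 - 99*d + r*(18 - 14*d) + 81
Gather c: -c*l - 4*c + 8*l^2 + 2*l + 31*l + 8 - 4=c*(-l - 4) + 8*l^2 + 33*l + 4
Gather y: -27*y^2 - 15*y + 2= -27*y^2 - 15*y + 2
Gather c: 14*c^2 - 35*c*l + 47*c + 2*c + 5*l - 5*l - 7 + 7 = 14*c^2 + c*(49 - 35*l)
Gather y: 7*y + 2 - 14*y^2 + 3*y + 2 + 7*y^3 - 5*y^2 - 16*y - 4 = 7*y^3 - 19*y^2 - 6*y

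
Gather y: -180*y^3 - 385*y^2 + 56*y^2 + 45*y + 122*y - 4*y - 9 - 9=-180*y^3 - 329*y^2 + 163*y - 18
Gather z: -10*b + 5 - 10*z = -10*b - 10*z + 5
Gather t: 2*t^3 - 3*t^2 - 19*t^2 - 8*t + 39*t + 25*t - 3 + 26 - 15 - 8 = 2*t^3 - 22*t^2 + 56*t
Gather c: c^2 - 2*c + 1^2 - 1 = c^2 - 2*c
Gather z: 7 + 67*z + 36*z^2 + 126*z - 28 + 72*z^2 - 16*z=108*z^2 + 177*z - 21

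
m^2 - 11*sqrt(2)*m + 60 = (m - 6*sqrt(2))*(m - 5*sqrt(2))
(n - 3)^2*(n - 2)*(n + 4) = n^4 - 4*n^3 - 11*n^2 + 66*n - 72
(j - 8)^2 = j^2 - 16*j + 64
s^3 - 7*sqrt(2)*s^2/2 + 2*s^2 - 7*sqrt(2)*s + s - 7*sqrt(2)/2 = (s + 1)^2*(s - 7*sqrt(2)/2)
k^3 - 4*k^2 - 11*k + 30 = (k - 5)*(k - 2)*(k + 3)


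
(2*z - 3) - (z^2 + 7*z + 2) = -z^2 - 5*z - 5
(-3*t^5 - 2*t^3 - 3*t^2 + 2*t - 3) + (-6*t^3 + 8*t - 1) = -3*t^5 - 8*t^3 - 3*t^2 + 10*t - 4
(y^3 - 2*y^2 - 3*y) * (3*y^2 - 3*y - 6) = 3*y^5 - 9*y^4 - 9*y^3 + 21*y^2 + 18*y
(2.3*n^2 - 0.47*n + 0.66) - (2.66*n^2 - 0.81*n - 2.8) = -0.36*n^2 + 0.34*n + 3.46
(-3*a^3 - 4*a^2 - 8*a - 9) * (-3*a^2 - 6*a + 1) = 9*a^5 + 30*a^4 + 45*a^3 + 71*a^2 + 46*a - 9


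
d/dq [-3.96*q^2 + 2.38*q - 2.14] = 2.38 - 7.92*q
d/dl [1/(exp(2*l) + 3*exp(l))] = (-2*exp(l) - 3)*exp(-l)/(exp(l) + 3)^2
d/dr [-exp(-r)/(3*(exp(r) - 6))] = 2*(exp(r) - 3)*exp(-r)/(3*(exp(r) - 6)^2)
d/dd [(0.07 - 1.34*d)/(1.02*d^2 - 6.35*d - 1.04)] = (1.3668*d^2 - 0.142799999999999*d + 1.8381)/(1.0404*d^4 - 12.954*d^3 + 38.2009*d^2 + 13.208*d + 1.0816)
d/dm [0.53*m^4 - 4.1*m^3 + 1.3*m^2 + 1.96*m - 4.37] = 2.12*m^3 - 12.3*m^2 + 2.6*m + 1.96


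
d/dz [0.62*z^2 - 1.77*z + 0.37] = 1.24*z - 1.77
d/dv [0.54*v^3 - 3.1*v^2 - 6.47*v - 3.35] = 1.62*v^2 - 6.2*v - 6.47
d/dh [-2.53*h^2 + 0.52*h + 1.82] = 0.52 - 5.06*h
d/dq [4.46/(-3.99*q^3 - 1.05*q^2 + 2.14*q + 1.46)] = (53.3862*q^2 + 9.366*q - 9.5444)/(3.99*q^3 + 1.05*q^2 - 2.14*q - 1.46)^2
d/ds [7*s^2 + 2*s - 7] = 14*s + 2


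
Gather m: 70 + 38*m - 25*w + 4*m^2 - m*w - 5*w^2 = 4*m^2 + m*(38 - w) - 5*w^2 - 25*w + 70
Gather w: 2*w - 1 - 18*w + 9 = 8 - 16*w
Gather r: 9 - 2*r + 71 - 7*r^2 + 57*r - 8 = -7*r^2 + 55*r + 72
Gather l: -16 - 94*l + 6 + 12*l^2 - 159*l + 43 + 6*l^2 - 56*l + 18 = 18*l^2 - 309*l + 51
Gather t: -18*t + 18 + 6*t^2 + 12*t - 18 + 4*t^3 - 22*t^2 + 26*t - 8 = 4*t^3 - 16*t^2 + 20*t - 8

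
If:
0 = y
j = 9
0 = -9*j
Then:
No Solution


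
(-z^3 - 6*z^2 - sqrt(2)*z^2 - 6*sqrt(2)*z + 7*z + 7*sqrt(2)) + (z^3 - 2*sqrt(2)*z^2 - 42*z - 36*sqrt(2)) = -6*z^2 - 3*sqrt(2)*z^2 - 35*z - 6*sqrt(2)*z - 29*sqrt(2)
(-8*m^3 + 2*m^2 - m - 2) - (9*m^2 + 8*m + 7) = -8*m^3 - 7*m^2 - 9*m - 9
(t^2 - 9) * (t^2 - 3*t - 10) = t^4 - 3*t^3 - 19*t^2 + 27*t + 90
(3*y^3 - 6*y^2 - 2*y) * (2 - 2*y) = -6*y^4 + 18*y^3 - 8*y^2 - 4*y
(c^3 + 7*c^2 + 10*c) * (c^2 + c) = c^5 + 8*c^4 + 17*c^3 + 10*c^2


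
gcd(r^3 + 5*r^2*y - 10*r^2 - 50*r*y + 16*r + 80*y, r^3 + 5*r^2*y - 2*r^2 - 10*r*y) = r^2 + 5*r*y - 2*r - 10*y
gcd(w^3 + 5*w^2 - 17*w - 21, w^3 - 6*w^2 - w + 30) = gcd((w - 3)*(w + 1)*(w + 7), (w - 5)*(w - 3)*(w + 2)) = w - 3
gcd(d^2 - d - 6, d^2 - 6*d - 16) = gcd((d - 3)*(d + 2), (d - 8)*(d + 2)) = d + 2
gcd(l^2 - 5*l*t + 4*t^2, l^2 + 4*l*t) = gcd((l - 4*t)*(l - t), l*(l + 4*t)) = 1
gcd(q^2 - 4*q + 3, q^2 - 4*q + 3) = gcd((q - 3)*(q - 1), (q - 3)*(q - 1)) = q^2 - 4*q + 3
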